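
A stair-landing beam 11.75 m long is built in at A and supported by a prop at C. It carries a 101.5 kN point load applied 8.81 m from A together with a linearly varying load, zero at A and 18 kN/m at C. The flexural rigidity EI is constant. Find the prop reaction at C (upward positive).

R_C = 122.4 kN

Take the reaction at C as the redundant and release it; the primary structure is a cantilever fixed at A.
Primary-structure tip deflection at C by superposition:
  point load 101.5 at a = 8.81: Pa²(3L − a)/(6EI) = 34716/EI
  triangular load, peak 18 at the free end: 11w₀L⁴/(120EI) = 31451/EI
  δ_0 = 66167/EI
Flexibility coefficient — unit upward force at C: δ_{CC} = L³/(3EI) = 540.7/EI.
Compatibility at C: δ_0 − R_C·δ_{CC} = 0, so R_C = 66167/540.7 = 122.4 kN.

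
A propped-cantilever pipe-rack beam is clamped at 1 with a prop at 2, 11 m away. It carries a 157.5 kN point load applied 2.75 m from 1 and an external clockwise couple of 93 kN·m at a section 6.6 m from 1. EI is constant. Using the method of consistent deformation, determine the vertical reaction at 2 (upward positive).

Remove the prop at 2; the released (primary) structure is a cantilever built in at 1.
Deflection at 2 on the released cantilever, summing each load's contribution:
  point load 157.5 at a = 2.75: Pa²(3L − a)/(6EI) = 6005/EI
  clockwise couple 93 at a = 6.6: M₀a(2L − a)/(2EI) = 4726/EI
  δ_0 = 10731/EI
Flexibility coefficient — unit upward force at 2: δ_{22} = L³/(3EI) = 443.7/EI.
Compatibility at 2: δ_0 − R_2·δ_{22} = 0, so R_2 = 10731/443.7 = 24.19 kN.

R_2 = 24.19 kN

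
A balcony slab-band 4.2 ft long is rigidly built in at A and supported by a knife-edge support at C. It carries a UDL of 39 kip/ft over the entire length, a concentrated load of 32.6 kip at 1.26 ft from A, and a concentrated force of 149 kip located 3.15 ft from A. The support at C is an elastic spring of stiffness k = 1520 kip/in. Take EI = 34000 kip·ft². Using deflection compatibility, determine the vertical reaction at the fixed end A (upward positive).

R_A = 196.9 kip

Release the roller at C. Primary structure: cantilever fixed at A.
Downward deflection at the released point C due to the loads:
  UDL 39: wL⁴/(8EI) = 1517/EI
  point load 32.6 at a = 1.26: Pa²(3L − a)/(6EI) = 97.82/EI
  point load 149 at a = 3.15: Pa²(3L − a)/(6EI) = 2329/EI
  δ_0 = 3943/EI
Flexibility coefficient — unit upward force at C: δ_{CC} = L³/(3EI) = 24.7/EI.
With EI = 34000 kip·ft²: δ_0 = 0.11598 ft and δ_{CC} = 0.000726 ft/kip.
Compatibility — the spring shortens by R_C/k under the reaction it provides: δ_0 − R_C·δ_{CC} = R_C/k. With 1/k = 1/(1520×12) ft/kip = 0.000055 ft/kip, R_C = δ_0 / (δ_{CC} + 1/k) = 0.11598 / (0.000726 + 0.000055) = 148.5 kip.
Vertical equilibrium: R_A = ΣP − R_C = 345.4 − 148.5 = 196.9 kip.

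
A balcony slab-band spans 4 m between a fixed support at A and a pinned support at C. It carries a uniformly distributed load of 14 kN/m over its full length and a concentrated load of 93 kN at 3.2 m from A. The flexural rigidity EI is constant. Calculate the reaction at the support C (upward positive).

Remove the prop at C; the released (primary) structure is a cantilever built in at A.
Primary-structure tip deflection at C by superposition:
  UDL 14: wL⁴/(8EI) = 448/EI
  point load 93 at a = 3.2: Pa²(3L − a)/(6EI) = 1397/EI
  δ_0 = 1845/EI
Tip deflection under a unit load at C: L³/(3EI) = 21.33/EI.
Compatibility at C: δ_0 − R_C·δ_{CC} = 0, so R_C = 1845/21.33 = 86.47 kN.

R_C = 86.47 kN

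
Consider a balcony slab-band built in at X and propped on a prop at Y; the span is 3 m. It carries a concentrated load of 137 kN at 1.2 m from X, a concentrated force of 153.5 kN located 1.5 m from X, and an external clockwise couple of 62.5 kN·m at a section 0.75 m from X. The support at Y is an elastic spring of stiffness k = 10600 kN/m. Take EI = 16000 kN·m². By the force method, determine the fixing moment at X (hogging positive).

M_X = 225.6 kN·m

Release the roller at Y. Primary structure: cantilever fixed at X.
Primary-structure tip deflection at Y by superposition:
  point load 137 at a = 1.2: Pa²(3L − a)/(6EI) = 256.5/EI
  point load 153.5 at a = 1.5: Pa²(3L − a)/(6EI) = 431.7/EI
  clockwise couple 62.5 at a = 0.75: M₀a(2L − a)/(2EI) = 123/EI
  δ_0 = 811.2/EI
Flexibility coefficient — unit upward force at Y: δ_{YY} = L³/(3EI) = 9/EI.
With EI = 16000 kN·m²: δ_0 = 0.050702 m and δ_{YY} = 0.000562 m/kN.
Compatibility — the spring shortens by R_Y/k under the reaction it provides: δ_0 − R_Y·δ_{YY} = R_Y/k. With 1/k = 0.000094 m/kN, R_Y = δ_0 / (δ_{YY} + 1/k) = 0.050702 / (0.000562 + 0.000094) = 77.19 kN.
Moment equilibrium about X: M_X = Σ(load moments about X) − R_Y·L = 457.1 − 77.19×3 = 225.6 kN·m.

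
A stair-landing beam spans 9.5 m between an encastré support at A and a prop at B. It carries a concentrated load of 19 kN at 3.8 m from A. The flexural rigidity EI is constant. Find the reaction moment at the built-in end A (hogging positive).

Remove the prop at B; the released (primary) structure is a cantilever built in at A.
Primary-structure tip deflection at B by superposition:
  point load 19 at a = 3.8: Pa²(3L − a)/(6EI) = 1129/EI
Tip deflection under a unit load at B: L³/(3EI) = 285.8/EI.
The prop prevents deflection at B: R_B = δ_0/δ_{BB} = 1129/285.8 = 3.952 kN.
Moment equilibrium about A: M_A = Σ(load moments about A) − R_B·L = 72.2 − 3.952×9.5 = 34.66 kN·m.

M_A = 34.66 kN·m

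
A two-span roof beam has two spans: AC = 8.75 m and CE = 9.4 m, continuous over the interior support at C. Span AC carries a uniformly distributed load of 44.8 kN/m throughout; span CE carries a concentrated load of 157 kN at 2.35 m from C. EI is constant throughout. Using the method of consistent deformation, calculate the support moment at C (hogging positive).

M_C = 332.1 kN·m

Insert a hinge at C; M_C is the redundant, and each span becomes simply supported.
Rotations at C on the released spans (each span's end-slope, ×1/EI):
  span AC: UDL 44.8: wL³/(24EI) = 1251/EI
  span CE: point load 157 at a = 2.35: Pab(L + b)/(6LEI) = 758.7/EI
  relative rotation θ_0 = (1251 + 758.7)/EI = 2009/EI
A unit hogging moment at C produces rotation L₁/(3EI) + L₂/(3EI) = 6.05/EI.
Slope continuity at C: θ_0 = M_C·6.05/EI, so M_C = 2009/6.05 = 332.1 kN·m (hogging).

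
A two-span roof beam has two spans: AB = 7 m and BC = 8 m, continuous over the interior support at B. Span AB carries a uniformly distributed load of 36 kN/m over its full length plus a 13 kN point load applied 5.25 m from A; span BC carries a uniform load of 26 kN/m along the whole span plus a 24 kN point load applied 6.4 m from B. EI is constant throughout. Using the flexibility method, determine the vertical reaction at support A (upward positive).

Insert a hinge at B; M_B is the redundant, and each span becomes simply supported.
Discontinuity in slope at B on the released structure — sum the simple-span end rotations:
  span AB: UDL 36: wL³/(24EI) = 514.5/EI
  span AB: point load 13 at a = 5.25: Pab(L + a)/(6LEI) = 34.84/EI
  span BC: UDL 26: wL³/(24EI) = 554.7/EI
  span BC: point load 24 at a = 6.4: Pab(L + b)/(6LEI) = 49.15/EI
  relative rotation θ_0 = (549.3 + 603.8)/EI = 1153/EI
A unit hogging moment at B produces rotation L₁/(3EI) + L₂/(3EI) = 5/EI.
Slope continuity at B: θ_0 = M_B·5/EI, so M_B = 1153/5 = 230.6 kN·m (hogging).
Span AB, ΣM about A with M_B applied at B: R_B^{AB}·7 = 950.2 + 230.6, so R_B^{AB} = 168.7 kN and R_A = 265 − 168.7 = 96.3 kN.

R_A = 96.3 kN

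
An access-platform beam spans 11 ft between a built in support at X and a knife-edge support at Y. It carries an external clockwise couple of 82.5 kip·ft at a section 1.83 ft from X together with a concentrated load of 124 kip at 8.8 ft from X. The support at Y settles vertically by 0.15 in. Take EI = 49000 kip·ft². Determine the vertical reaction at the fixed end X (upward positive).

Take the reaction at Y as the redundant and release it; the primary structure is a cantilever fixed at X.
Free-end deflection of the primary structure under the applied loading (downward +):
  clockwise couple 82.5 at a = 1.83: M₀a(2L − a)/(2EI) = 1523/EI
  point load 124 at a = 8.8: Pa²(3L − a)/(6EI) = 38730/EI
  δ_0 = 40253/EI
Flexibility coefficient — unit upward force at Y: δ_{YY} = L³/(3EI) = 443.7/EI.
With EI = 49000 kip·ft²: δ_0 = 0.82149 ft and δ_{YY} = 0.009054 ft/kip.
Compatibility — the beam at Y must follow the support down by 0.0125 ft: δ_0 − R_Y·δ_{YY} = 0.0125, so R_Y = (0.82149 − 0.0125)/0.009054 = 89.35 kip.
Vertical equilibrium: R_X = ΣP − R_Y = 124 − 89.35 = 34.65 kip.

R_X = 34.65 kip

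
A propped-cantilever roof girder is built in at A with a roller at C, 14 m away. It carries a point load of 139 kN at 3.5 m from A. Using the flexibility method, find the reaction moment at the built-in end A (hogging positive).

M_A = 319.3 kN·m

Take the reaction at C as the redundant and release it; the primary structure is a cantilever fixed at A.
Free-end deflection of the primary structure under the applied loading (downward +):
  point load 139 at a = 3.5: Pa²(3L − a)/(6EI) = 10926/EI
Flexibility coefficient — unit upward force at C: δ_{CC} = L³/(3EI) = 914.7/EI.
The prop prevents deflection at C: R_C = δ_0/δ_{CC} = 10926/914.7 = 11.95 kN.
Moment equilibrium about A: M_A = Σ(load moments about A) − R_C·L = 486.5 − 11.95×14 = 319.3 kN·m.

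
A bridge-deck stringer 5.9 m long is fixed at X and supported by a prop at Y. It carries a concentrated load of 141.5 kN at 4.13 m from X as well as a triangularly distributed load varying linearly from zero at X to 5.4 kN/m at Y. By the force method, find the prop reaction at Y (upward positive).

Remove the prop at Y; the released (primary) structure is a cantilever built in at X.
Free-end deflection of the primary structure under the applied loading (downward +):
  point load 141.5 at a = 4.13: Pa²(3L − a)/(6EI) = 5459/EI
  triangular load, peak 5.4 at the free end: 11w₀L⁴/(120EI) = 599.8/EI
  δ_0 = 6058/EI
Flexibility coefficient — unit upward force at Y: δ_{YY} = L³/(3EI) = 68.46/EI.
The prop prevents deflection at Y: R_Y = δ_0/δ_{YY} = 6058/68.46 = 88.5 kN.

R_Y = 88.5 kN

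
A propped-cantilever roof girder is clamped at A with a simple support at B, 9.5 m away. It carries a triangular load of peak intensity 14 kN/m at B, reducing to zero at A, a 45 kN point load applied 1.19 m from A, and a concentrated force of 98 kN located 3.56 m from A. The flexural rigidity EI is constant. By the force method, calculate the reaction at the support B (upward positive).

Take the reaction at B as the redundant and release it; the primary structure is a cantilever fixed at A.
Primary-structure tip deflection at B by superposition:
  triangular load, peak 14 at the free end: 11w₀L⁴/(120EI) = 10453/EI
  point load 45 at a = 1.19: Pa²(3L − a)/(6EI) = 290.1/EI
  point load 98 at a = 3.56: Pa²(3L − a)/(6EI) = 5163/EI
  δ_0 = 15906/EI
Tip deflection under a unit load at B: L³/(3EI) = 285.8/EI.
Compatibility at B: δ_0 − R_B·δ_{BB} = 0, so R_B = 15906/285.8 = 55.65 kN.

R_B = 55.65 kN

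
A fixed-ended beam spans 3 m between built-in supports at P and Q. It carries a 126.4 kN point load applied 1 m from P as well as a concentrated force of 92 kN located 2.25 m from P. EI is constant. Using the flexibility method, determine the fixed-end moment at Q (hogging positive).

Release both end moments; the primary structure is a simply-supported span PQ with redundants M_P and M_Q.
On the primary (simply-supported) span, the end slopes from the loading are:
  at P: point load 126.4 at a = 1: Pab(L + b)/(6LEI) = 70.22/EI
  at Q: point load 126.4 at a = 1: Pab(L + a)/(6LEI) = 56.18/EI
  at P: point load 92 at a = 2.25: Pab(L + b)/(6LEI) = 32.34/EI
  at Q: point load 92 at a = 2.25: Pab(L + a)/(6LEI) = 45.28/EI
  θ_P0 = 102.6/EI,  θ_Q0 = 101.5/EI
Flexibility coefficients: a unit moment at one end gives L/(3EI) there and L/(6EI) at the far end, so f₁₁ = f₂₂ = 1/EI and f₁₂ = f₂₁ = 0.5/EI.
Compatibility — zero rotation at each built-in end:
  1 M_P + 0.5 M_Q = 102.6
  0.5 M_P + 1 M_Q = 101.5
Solving the pair gives M_P = 69.12 kN·m and M_Q = 66.9 kN·m (hogging).

M_Q = 66.9 kN·m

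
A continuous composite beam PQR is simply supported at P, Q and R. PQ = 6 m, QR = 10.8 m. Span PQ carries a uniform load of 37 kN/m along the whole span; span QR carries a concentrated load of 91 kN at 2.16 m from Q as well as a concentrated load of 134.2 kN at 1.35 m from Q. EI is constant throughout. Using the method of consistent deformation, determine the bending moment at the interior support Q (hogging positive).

Take M_Q as the redundant. Released structure: two simple spans PQ and QR with a hinge at Q.
Discontinuity in slope at Q on the released structure — sum the simple-span end rotations:
  span PQ: UDL 37: wL³/(24EI) = 333/EI
  span QR: point load 91 at a = 2.16: Pab(L + b)/(6LEI) = 509.5/EI
  span QR: point load 134.2 at a = 1.35: Pab(L + b)/(6LEI) = 535/EI
  relative rotation θ_0 = (333 + 1045)/EI = 1378/EI
A unit hogging moment at Q produces rotation L₁/(3EI) + L₂/(3EI) = 5.6/EI.
Compatibility: M_Q·(L₁+L₂)/(3EI) = θ_0, giving M_Q = 246 kN·m (hogging).

M_Q = 246 kN·m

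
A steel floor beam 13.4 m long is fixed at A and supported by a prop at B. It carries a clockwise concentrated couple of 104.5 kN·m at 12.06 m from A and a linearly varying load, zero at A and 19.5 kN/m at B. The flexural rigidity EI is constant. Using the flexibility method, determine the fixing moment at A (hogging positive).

Release the roller at B. Primary structure: cantilever fixed at A.
Free-end deflection of the primary structure under the applied loading (downward +):
  clockwise couple 104.5 at a = 12.06: M₀a(2L − a)/(2EI) = 9288/EI
  triangular load, peak 19.5 at the free end: 11w₀L⁴/(120EI) = 57632/EI
  δ_0 = 66920/EI
Tip deflection under a unit load at B: L³/(3EI) = 802/EI.
Compatibility at B: δ_0 − R_B·δ_{BB} = 0, so R_B = 66920/802 = 83.44 kN.
Moment equilibrium about A: M_A = Σ(load moments about A) − R_B·L = 1272 − 83.44×13.4 = 153.6 kN·m.

M_A = 153.6 kN·m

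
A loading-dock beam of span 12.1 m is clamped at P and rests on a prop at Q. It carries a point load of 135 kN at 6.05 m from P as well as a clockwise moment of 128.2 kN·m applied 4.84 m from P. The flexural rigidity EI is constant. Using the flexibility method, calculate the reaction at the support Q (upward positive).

R_Q = 52.36 kN

Release the roller at Q. Primary structure: cantilever fixed at P.
Free-end deflection of the primary structure under the applied loading (downward +):
  point load 135 at a = 6.05: Pa²(3L − a)/(6EI) = 24913/EI
  clockwise couple 128.2 at a = 4.84: M₀a(2L − a)/(2EI) = 6006/EI
  δ_0 = 30919/EI
Tip deflection under a unit load at Q: L³/(3EI) = 590.5/EI.
Compatibility at Q: δ_0 − R_Q·δ_{QQ} = 0, so R_Q = 30919/590.5 = 52.36 kN.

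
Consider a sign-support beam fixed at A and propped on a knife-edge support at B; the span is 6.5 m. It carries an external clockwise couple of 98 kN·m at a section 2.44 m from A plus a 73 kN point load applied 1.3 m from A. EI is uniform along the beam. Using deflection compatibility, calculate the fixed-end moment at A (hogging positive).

M_A = 76.68 kN·m

Take the reaction at B as the redundant and release it; the primary structure is a cantilever fixed at A.
Free-end deflection of the primary structure under the applied loading (downward +):
  clockwise couple 98 at a = 2.44: M₀a(2L − a)/(2EI) = 1263/EI
  point load 73 at a = 1.3: Pa²(3L − a)/(6EI) = 374.2/EI
  δ_0 = 1637/EI
Flexibility coefficient — unit upward force at B: δ_{BB} = L³/(3EI) = 91.54/EI.
Compatibility at B: δ_0 − R_B·δ_{BB} = 0, so R_B = 1637/91.54 = 17.88 kN.
Moment equilibrium about A: M_A = Σ(load moments about A) − R_B·L = 192.9 − 17.88×6.5 = 76.68 kN·m.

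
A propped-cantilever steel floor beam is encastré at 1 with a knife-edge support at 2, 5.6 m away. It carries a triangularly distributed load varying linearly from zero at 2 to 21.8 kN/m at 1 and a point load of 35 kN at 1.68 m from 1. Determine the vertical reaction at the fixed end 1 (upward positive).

Remove the prop at 2; the released (primary) structure is a cantilever built in at 1.
Deflection at 2 on the released cantilever, summing each load's contribution:
  triangular load, peak 21.8 at the fixed end: w₀L⁴/(30EI) = 714.6/EI
  point load 35 at a = 1.68: Pa²(3L − a)/(6EI) = 248.9/EI
  δ_0 = 963.6/EI
Tip deflection under a unit load at 2: L³/(3EI) = 58.54/EI.
Compatibility at 2: δ_0 − R_2·δ_{22} = 0, so R_2 = 963.6/58.54 = 16.46 kN.
Vertical equilibrium: R_1 = ΣP − R_2 = 96.04 − 16.46 = 79.58 kN.

R_1 = 79.58 kN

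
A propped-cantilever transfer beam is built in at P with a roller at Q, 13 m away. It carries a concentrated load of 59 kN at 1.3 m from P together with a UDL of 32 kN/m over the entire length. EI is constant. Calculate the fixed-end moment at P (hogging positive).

M_P = 741.6 kN·m

Release the roller at Q. Primary structure: cantilever fixed at P.
Free-end deflection of the primary structure under the applied loading (downward +):
  point load 59 at a = 1.3: Pa²(3L − a)/(6EI) = 626.5/EI
  UDL 32: wL⁴/(8EI) = 114244/EI
  δ_0 = 114871/EI
Flexibility coefficient — unit upward force at Q: δ_{QQ} = L³/(3EI) = 732.3/EI.
Compatibility at Q: δ_0 − R_Q·δ_{QQ} = 0, so R_Q = 114871/732.3 = 156.9 kN.
Moment equilibrium about P: M_P = Σ(load moments about P) − R_Q·L = 2781 − 156.9×13 = 741.6 kN·m.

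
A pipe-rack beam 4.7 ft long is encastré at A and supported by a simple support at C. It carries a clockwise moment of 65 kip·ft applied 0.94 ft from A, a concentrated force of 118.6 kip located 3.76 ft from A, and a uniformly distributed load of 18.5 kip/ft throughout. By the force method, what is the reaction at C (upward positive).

Remove the prop at C; the released (primary) structure is a cantilever built in at A.
Primary-structure tip deflection at C by superposition:
  clockwise couple 65 at a = 0.94: M₀a(2L − a)/(2EI) = 258.5/EI
  point load 118.6 at a = 3.76: Pa²(3L − a)/(6EI) = 2890/EI
  UDL 18.5: wL⁴/(8EI) = 1128/EI
  δ_0 = 4276/EI
Tip deflection under a unit load at C: L³/(3EI) = 34.61/EI.
The prop prevents deflection at C: R_C = δ_0/δ_{CC} = 4276/34.61 = 123.6 kip.

R_C = 123.6 kip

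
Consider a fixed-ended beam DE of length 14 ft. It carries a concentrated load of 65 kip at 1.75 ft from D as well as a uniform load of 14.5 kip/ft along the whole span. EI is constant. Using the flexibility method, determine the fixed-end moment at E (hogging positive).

M_E = 249.3 kip·ft

Take the two fixed-end moments M_D, M_E as redundants; the released structure is the simple span DE.
On the primary (simply-supported) span, the end slopes from the loading are:
  at D: point load 65 at a = 1.75: Pab(L + b)/(6LEI) = 435.4/EI
  at E: point load 65 at a = 1.75: Pab(L + a)/(6LEI) = 261.3/EI
  at D: UDL 14.5: wL³/(24EI) = 1658/EI
  at E: UDL 14.5: wL³/(24EI) = 1658/EI
  θ_D0 = 2093/EI,  θ_E0 = 1919/EI
Flexibility coefficients: a unit moment at one end gives L/(3EI) there and L/(6EI) at the far end, so f₁₁ = f₂₂ = 4.667/EI and f₁₂ = f₂₁ = 2.333/EI.
Compatibility — zero rotation at each built-in end:
  4.667 M_D + 2.333 M_E = 2093
  2.333 M_D + 4.667 M_E = 1919
Solving the pair gives M_D = 323.9 kip·ft and M_E = 249.3 kip·ft (hogging).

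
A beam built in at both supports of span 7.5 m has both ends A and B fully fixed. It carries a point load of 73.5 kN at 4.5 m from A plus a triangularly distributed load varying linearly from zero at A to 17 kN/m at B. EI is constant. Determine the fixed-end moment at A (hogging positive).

M_A = 84.8 kN·m

Take the two fixed-end moments M_A, M_B as redundants; the released structure is the simple span AB.
Simple-span end rotations at A and B under the given loads:
  at A: point load 73.5 at a = 4.5: Pab(L + b)/(6LEI) = 231.5/EI
  at B: point load 73.5 at a = 4.5: Pab(L + a)/(6LEI) = 264.6/EI
  at A: triangular load, peak 17: 7w₀L³/(360EI) = 139.5/EI
  at B: triangular load, peak 17: w₀L³/(45EI) = 159.4/EI
  θ_A0 = 371/EI,  θ_B0 = 424/EI
Flexibility coefficients: a unit moment at one end gives L/(3EI) there and L/(6EI) at the far end, so f₁₁ = f₂₂ = 2.5/EI and f₁₂ = f₂₁ = 1.25/EI.
Compatibility — zero rotation at each built-in end:
  2.5 M_A + 1.25 M_B = 371
  1.25 M_A + 2.5 M_B = 424
Solving the pair gives M_A = 84.8 kN·m and M_B = 127.2 kN·m (hogging).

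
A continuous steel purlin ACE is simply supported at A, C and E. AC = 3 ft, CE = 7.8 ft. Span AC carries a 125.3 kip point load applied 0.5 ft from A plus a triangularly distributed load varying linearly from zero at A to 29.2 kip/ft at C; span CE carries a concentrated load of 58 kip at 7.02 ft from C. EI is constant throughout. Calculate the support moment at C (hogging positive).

Take M_C as the redundant. Released structure: two simple spans AC and CE with a hinge at C.
Discontinuity in slope at C on the released structure — sum the simple-span end rotations:
  span AC: point load 125.3 at a = 0.5: Pab(L + a)/(6LEI) = 30.45/EI
  span AC: triangular load, peak 29.2: w₀L³/(45EI) = 17.52/EI
  span CE: point load 58 at a = 7.02: Pab(L + b)/(6LEI) = 58.22/EI
  relative rotation θ_0 = (47.97 + 58.22)/EI = 106.2/EI
A unit hogging moment at C produces rotation L₁/(3EI) + L₂/(3EI) = 3.6/EI.
Slope continuity at C: θ_0 = M_C·3.6/EI, so M_C = 106.2/3.6 = 29.5 kip·ft (hogging).

M_C = 29.5 kip·ft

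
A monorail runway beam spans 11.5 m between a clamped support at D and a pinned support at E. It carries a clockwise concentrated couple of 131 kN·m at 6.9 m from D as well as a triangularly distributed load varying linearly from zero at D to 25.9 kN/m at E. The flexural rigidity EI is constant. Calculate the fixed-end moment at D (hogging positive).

Choose R_E as the redundant. The primary structure is the cantilever fixed at D.
Downward deflection at the released point E due to the loads:
  clockwise couple 131 at a = 6.9: M₀a(2L − a)/(2EI) = 7276/EI
  triangular load, peak 25.9 at the free end: 11w₀L⁴/(120EI) = 41524/EI
  δ_0 = 48801/EI
Flexibility coefficient — unit upward force at E: δ_{EE} = L³/(3EI) = 507/EI.
The prop prevents deflection at E: R_E = δ_0/δ_{EE} = 48801/507 = 96.26 kN.
Moment equilibrium about D: M_D = Σ(load moments about D) − R_E·L = 1273 − 96.26×11.5 = 165.7 kN·m.

M_D = 165.7 kN·m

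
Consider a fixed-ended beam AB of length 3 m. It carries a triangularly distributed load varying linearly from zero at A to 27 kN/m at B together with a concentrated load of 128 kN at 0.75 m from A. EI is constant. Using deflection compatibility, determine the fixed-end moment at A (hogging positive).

M_A = 62.1 kN·m

Release both end moments; the primary structure is a simply-supported span AB with redundants M_A and M_B.
End rotations of the released simple span under the applied load (×1/EI):
  at A: triangular load, peak 27: 7w₀L³/(360EI) = 14.18/EI
  at B: triangular load, peak 27: w₀L³/(45EI) = 16.2/EI
  at A: point load 128 at a = 0.75: Pab(L + b)/(6LEI) = 63/EI
  at B: point load 128 at a = 0.75: Pab(L + a)/(6LEI) = 45/EI
  θ_A0 = 77.17/EI,  θ_B0 = 61.2/EI
Flexibility coefficients: a unit moment at one end gives L/(3EI) there and L/(6EI) at the far end, so f₁₁ = f₂₂ = 1/EI and f₁₂ = f₂₁ = 0.5/EI.
Compatibility — zero rotation at each built-in end:
  1 M_A + 0.5 M_B = 77.17
  0.5 M_A + 1 M_B = 61.2
Solving the pair gives M_A = 62.1 kN·m and M_B = 30.15 kN·m (hogging).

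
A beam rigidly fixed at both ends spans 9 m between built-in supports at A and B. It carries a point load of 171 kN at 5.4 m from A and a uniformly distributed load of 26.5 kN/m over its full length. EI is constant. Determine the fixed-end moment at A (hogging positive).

M_A = 326.6 kN·m

Release both end moments; the primary structure is a simply-supported span AB with redundants M_A and M_B.
Simple-span end rotations at A and B under the given loads:
  at A: point load 171 at a = 5.4: Pab(L + b)/(6LEI) = 775.7/EI
  at B: point load 171 at a = 5.4: Pab(L + a)/(6LEI) = 886.5/EI
  at A: UDL 26.5: wL³/(24EI) = 804.9/EI
  at B: UDL 26.5: wL³/(24EI) = 804.9/EI
  θ_A0 = 1581/EI,  θ_B0 = 1691/EI
Flexibility coefficients: a unit moment at one end gives L/(3EI) there and L/(6EI) at the far end, so f₁₁ = f₂₂ = 3/EI and f₁₂ = f₂₁ = 1.5/EI.
Compatibility — zero rotation at each built-in end:
  3 M_A + 1.5 M_B = 1581
  1.5 M_A + 3 M_B = 1691
Solving the pair gives M_A = 326.6 kN·m and M_B = 400.5 kN·m (hogging).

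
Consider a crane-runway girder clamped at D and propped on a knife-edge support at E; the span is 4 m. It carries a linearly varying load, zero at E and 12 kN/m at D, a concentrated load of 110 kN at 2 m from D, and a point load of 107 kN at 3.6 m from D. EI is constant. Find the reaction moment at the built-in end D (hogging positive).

M_D = 116.5 kN·m

Remove the prop at E; the released (primary) structure is a cantilever built in at D.
Free-end deflection of the primary structure under the applied loading (downward +):
  triangular load, peak 12 at the fixed end: w₀L⁴/(30EI) = 102.4/EI
  point load 110 at a = 2: Pa²(3L − a)/(6EI) = 733.3/EI
  point load 107 at a = 3.6: Pa²(3L − a)/(6EI) = 1941/EI
  δ_0 = 2777/EI
Tip deflection under a unit load at E: L³/(3EI) = 21.33/EI.
The prop prevents deflection at E: R_E = δ_0/δ_{EE} = 2777/21.33 = 130.2 kN.
Moment equilibrium about D: M_D = Σ(load moments about D) − R_E·L = 637.2 − 130.2×4 = 116.5 kN·m.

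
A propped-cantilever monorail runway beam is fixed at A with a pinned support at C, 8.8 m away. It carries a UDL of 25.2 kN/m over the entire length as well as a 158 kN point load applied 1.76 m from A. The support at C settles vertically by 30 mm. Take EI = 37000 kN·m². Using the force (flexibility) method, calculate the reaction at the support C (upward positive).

R_C = 87.12 kN

Release the roller at C. Primary structure: cantilever fixed at A.
Free-end deflection of the primary structure under the applied loading (downward +):
  UDL 25.2: wL⁴/(8EI) = 18890/EI
  point load 158 at a = 1.76: Pa²(3L − a)/(6EI) = 2010/EI
  δ_0 = 20900/EI
Tip deflection under a unit load at C: L³/(3EI) = 227.2/EI.
With EI = 37000 kN·m²: δ_0 = 0.56487 m and δ_{CC} = 0.006139 m/kN.
Compatibility — the beam at C must follow the support down by 0.03 m: δ_0 − R_C·δ_{CC} = 0.03, so R_C = (0.56487 − 0.03)/0.006139 = 87.12 kN.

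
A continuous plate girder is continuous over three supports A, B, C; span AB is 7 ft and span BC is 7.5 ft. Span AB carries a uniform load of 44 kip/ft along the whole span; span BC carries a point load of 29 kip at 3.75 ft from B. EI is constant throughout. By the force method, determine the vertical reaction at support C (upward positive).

Insert a hinge at B; M_B is the redundant, and each span becomes simply supported.
Discontinuity in slope at B on the released structure — sum the simple-span end rotations:
  span AB: UDL 44: wL³/(24EI) = 628.8/EI
  span BC: point load 29 at a = 3.75: Pab(L + b)/(6LEI) = 102/EI
  relative rotation θ_0 = (628.8 + 102)/EI = 730.8/EI
A unit hogging moment at B produces rotation L₁/(3EI) + L₂/(3EI) = 4.833/EI.
Compatibility: M_B·(L₁+L₂)/(3EI) = θ_0, giving M_B = 151.2 kip·ft (hogging).
Span BC, ΣM about C: R_B^{BC}·7.5 = 108.8 + 151.2, so R_B^{BC} = 34.66 kip and R_C = 29 − 34.66 = -5.66 kip.

R_C = -5.66 kip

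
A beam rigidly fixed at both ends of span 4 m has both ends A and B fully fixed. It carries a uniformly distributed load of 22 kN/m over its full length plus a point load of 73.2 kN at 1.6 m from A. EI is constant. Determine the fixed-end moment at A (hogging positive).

M_A = 71.5 kN·m

Release both end moments; the primary structure is a simply-supported span AB with redundants M_A and M_B.
End rotations of the released simple span under the applied load (×1/EI):
  at A: UDL 22: wL³/(24EI) = 58.67/EI
  at B: UDL 22: wL³/(24EI) = 58.67/EI
  at A: point load 73.2 at a = 1.6: Pab(L + b)/(6LEI) = 74.96/EI
  at B: point load 73.2 at a = 1.6: Pab(L + a)/(6LEI) = 65.59/EI
  θ_A0 = 133.6/EI,  θ_B0 = 124.3/EI
Flexibility coefficients: a unit moment at one end gives L/(3EI) there and L/(6EI) at the far end, so f₁₁ = f₂₂ = 1.333/EI and f₁₂ = f₂₁ = 0.6667/EI.
Compatibility — zero rotation at each built-in end:
  1.333 M_A + 0.6667 M_B = 133.6
  0.6667 M_A + 1.333 M_B = 124.3
Solving the pair gives M_A = 71.5 kN·m and M_B = 57.44 kN·m (hogging).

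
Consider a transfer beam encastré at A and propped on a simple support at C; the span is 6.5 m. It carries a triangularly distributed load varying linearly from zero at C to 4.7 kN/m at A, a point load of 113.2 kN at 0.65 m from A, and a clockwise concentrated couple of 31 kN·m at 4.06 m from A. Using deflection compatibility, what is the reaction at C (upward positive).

R_C = 10.84 kN

Release the roller at C. Primary structure: cantilever fixed at A.
Primary-structure tip deflection at C by superposition:
  triangular load, peak 4.7 at the fixed end: w₀L⁴/(30EI) = 279.7/EI
  point load 113.2 at a = 0.65: Pa²(3L − a)/(6EI) = 150.3/EI
  clockwise couple 31 at a = 4.06: M₀a(2L − a)/(2EI) = 562.6/EI
  δ_0 = 992.5/EI
Tip deflection under a unit load at C: L³/(3EI) = 91.54/EI.
The prop prevents deflection at C: R_C = δ_0/δ_{CC} = 992.5/91.54 = 10.84 kN.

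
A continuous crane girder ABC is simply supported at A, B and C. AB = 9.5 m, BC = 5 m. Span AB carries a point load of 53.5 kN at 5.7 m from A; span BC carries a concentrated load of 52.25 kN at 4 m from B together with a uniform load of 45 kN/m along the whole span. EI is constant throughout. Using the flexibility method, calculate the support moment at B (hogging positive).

Take M_B as the redundant. Released structure: two simple spans AB and BC with a hinge at B.
End slopes at the hinge B, treating each span as simply supported:
  span AB: point load 53.5 at a = 5.7: Pab(L + a)/(6LEI) = 309/EI
  span BC: point load 52.25 at a = 4: Pab(L + b)/(6LEI) = 41.8/EI
  span BC: UDL 45: wL³/(24EI) = 234.4/EI
  relative rotation θ_0 = (309 + 276.2)/EI = 585.2/EI
A unit hogging moment at B produces rotation L₁/(3EI) + L₂/(3EI) = 4.833/EI.
Compatibility: M_B·(L₁+L₂)/(3EI) = θ_0, giving M_B = 121.1 kN·m (hogging).

M_B = 121.1 kN·m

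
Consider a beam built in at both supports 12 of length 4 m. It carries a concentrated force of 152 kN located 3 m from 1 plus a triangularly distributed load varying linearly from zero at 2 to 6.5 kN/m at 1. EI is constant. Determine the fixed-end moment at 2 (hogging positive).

M_2 = 88.97 kN·m

Take the two fixed-end moments M_1, M_2 as redundants; the released structure is the simple span 12.
On the primary (simply-supported) span, the end slopes from the loading are:
  at 1: point load 152 at a = 3: Pab(L + b)/(6LEI) = 95/EI
  at 2: point load 152 at a = 3: Pab(L + a)/(6LEI) = 133/EI
  at 1: triangular load, peak 6.5: w₀L³/(45EI) = 9.244/EI
  at 2: triangular load, peak 6.5: 7w₀L³/(360EI) = 8.089/EI
  θ_10 = 104.2/EI,  θ_20 = 141.1/EI
Flexibility coefficients: a unit moment at one end gives L/(3EI) there and L/(6EI) at the far end, so f₁₁ = f₂₂ = 1.333/EI and f₁₂ = f₂₁ = 0.6667/EI.
Compatibility — zero rotation at each built-in end:
  1.333 M_1 + 0.6667 M_2 = 104.2
  0.6667 M_1 + 1.333 M_2 = 141.1
Solving the pair gives M_1 = 33.7 kN·m and M_2 = 88.97 kN·m (hogging).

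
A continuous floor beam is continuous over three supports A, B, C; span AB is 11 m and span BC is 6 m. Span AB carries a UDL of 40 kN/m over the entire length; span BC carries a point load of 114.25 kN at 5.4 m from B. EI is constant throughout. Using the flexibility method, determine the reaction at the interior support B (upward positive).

Take M_B as the redundant. Released structure: two simple spans AB and BC with a hinge at B.
Rotations at B on the released spans (each span's end-slope, ×1/EI):
  span AB: UDL 40: wL³/(24EI) = 2218/EI
  span BC: point load 114.25 at a = 5.4: Pab(L + b)/(6LEI) = 67.86/EI
  relative rotation θ_0 = (2218 + 67.86)/EI = 2286/EI
A unit hogging moment at B produces rotation L₁/(3EI) + L₂/(3EI) = 5.667/EI.
Compatibility: M_B·(L₁+L₂)/(3EI) = θ_0, giving M_B = 403.4 kN·m (hogging).
Span AB, ΣM about A with M_B applied at B: R_B^{AB}·11 = 2420 + 403.4, so R_B^{AB} = 256.7 kN and R_A = 440 − 256.7 = 183.3 kN.
Span BC, ΣM about C: R_B^{BC}·6 = 68.55 + 403.4, so R_B^{BC} = 78.67 kN and R_C = 114.2 − 78.67 = 35.58 kN.
R_B = 256.7 + 78.67 = 335.3 kN.

R_B = 335.3 kN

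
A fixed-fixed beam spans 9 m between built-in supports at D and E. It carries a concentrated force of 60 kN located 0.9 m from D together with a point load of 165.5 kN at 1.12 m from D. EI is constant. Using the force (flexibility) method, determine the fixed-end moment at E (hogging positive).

M_E = 25.06 kN·m

Release both end moments; the primary structure is a simply-supported span DE with redundants M_D and M_E.
End rotations of the released simple span under the applied load (×1/EI):
  at D: point load 60 at a = 0.9: Pab(L + b)/(6LEI) = 138.5/EI
  at E: point load 60 at a = 0.9: Pab(L + a)/(6LEI) = 80.19/EI
  at D: point load 165.5 at a = 1.12: Pab(L + b)/(6LEI) = 456.6/EI
  at E: point load 165.5 at a = 1.12: Pab(L + a)/(6LEI) = 273.7/EI
  θ_D0 = 595.1/EI,  θ_E0 = 353.9/EI
Flexibility coefficients: a unit moment at one end gives L/(3EI) there and L/(6EI) at the far end, so f₁₁ = f₂₂ = 3/EI and f₁₂ = f₂₁ = 1.5/EI.
Compatibility — zero rotation at each built-in end:
  3 M_D + 1.5 M_E = 595.1
  1.5 M_D + 3 M_E = 353.9
Solving the pair gives M_D = 185.8 kN·m and M_E = 25.06 kN·m (hogging).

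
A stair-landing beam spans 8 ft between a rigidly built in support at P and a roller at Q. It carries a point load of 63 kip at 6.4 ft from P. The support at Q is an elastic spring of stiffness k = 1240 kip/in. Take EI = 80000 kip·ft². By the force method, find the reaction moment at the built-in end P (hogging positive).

M_P = 59.22 kip·ft

Take the reaction at Q as the redundant and release it; the primary structure is a cantilever fixed at P.
Free-end deflection of the primary structure under the applied loading (downward +):
  point load 63 at a = 6.4: Pa²(3L − a)/(6EI) = 7569/EI
Flexibility coefficient — unit upward force at Q: δ_{QQ} = L³/(3EI) = 170.7/EI.
With EI = 80000 kip·ft²: δ_0 = 0.094618 ft and δ_{QQ} = 0.002133 ft/kip.
Compatibility — the spring shortens by R_Q/k under the reaction it provides: δ_0 − R_Q·δ_{QQ} = R_Q/k. With 1/k = 1/(1240×12) ft/kip = 0.000067 ft/kip, R_Q = δ_0 / (δ_{QQ} + 1/k) = 0.094618 / (0.002133 + 0.000067) = 43 kip.
Moment equilibrium about P: M_P = Σ(load moments about P) − R_Q·L = 403.2 − 43×8 = 59.22 kip·ft.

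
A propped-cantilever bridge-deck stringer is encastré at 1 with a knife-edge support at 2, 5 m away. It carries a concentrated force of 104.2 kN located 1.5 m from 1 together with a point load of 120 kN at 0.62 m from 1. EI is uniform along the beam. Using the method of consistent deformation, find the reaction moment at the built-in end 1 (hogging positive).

M_1 = 154.1 kN·m

Remove the prop at 2; the released (primary) structure is a cantilever built in at 1.
Downward deflection at the released point 2 due to the loads:
  point load 104.2 at a = 1.5: Pa²(3L − a)/(6EI) = 527.5/EI
  point load 120 at a = 0.62: Pa²(3L − a)/(6EI) = 110.6/EI
  δ_0 = 638.1/EI
Flexibility coefficient — unit upward force at 2: δ_{22} = L³/(3EI) = 41.67/EI.
The prop prevents deflection at 2: R_2 = δ_0/δ_{22} = 638.1/41.67 = 15.31 kN.
Moment equilibrium about 1: M_1 = Σ(load moments about 1) − R_2·L = 230.7 − 15.31×5 = 154.1 kN·m.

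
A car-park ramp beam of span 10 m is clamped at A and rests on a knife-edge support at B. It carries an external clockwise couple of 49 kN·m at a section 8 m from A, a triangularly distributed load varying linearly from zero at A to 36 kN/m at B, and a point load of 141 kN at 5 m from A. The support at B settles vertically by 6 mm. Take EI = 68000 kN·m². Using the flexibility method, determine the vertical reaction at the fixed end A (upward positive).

R_A = 172.1 kN

Take the reaction at B as the redundant and release it; the primary structure is a cantilever fixed at A.
Downward deflection at the released point B due to the loads:
  clockwise couple 49 at a = 8: M₀a(2L − a)/(2EI) = 2352/EI
  triangular load, peak 36 at the free end: 11w₀L⁴/(120EI) = 33000/EI
  point load 141 at a = 5: Pa²(3L − a)/(6EI) = 14688/EI
  δ_0 = 50040/EI
Flexibility coefficient — unit upward force at B: δ_{BB} = L³/(3EI) = 333.3/EI.
With EI = 68000 kN·m²: δ_0 = 0.73587 m and δ_{BB} = 0.004902 m/kN.
Compatibility — the beam at B must follow the support down by 0.006 m: δ_0 − R_B·δ_{BB} = 0.006, so R_B = (0.73587 − 0.006)/0.004902 = 148.9 kN.
Vertical equilibrium: R_A = ΣP − R_B = 321 − 148.9 = 172.1 kN.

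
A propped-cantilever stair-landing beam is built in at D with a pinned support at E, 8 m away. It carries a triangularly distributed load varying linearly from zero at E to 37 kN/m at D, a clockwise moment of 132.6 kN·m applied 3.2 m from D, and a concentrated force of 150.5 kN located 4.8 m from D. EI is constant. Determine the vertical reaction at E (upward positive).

Choose R_E as the redundant. The primary structure is the cantilever fixed at D.
Deflection at E on the released cantilever, summing each load's contribution:
  triangular load, peak 37 at the fixed end: w₀L⁴/(30EI) = 5052/EI
  clockwise couple 132.6 at a = 3.2: M₀a(2L − a)/(2EI) = 2716/EI
  point load 150.5 at a = 4.8: Pa²(3L − a)/(6EI) = 11096/EI
  δ_0 = 18863/EI
Flexibility coefficient — unit upward force at E: δ_{EE} = L³/(3EI) = 170.7/EI.
The prop prevents deflection at E: R_E = δ_0/δ_{EE} = 18863/170.7 = 110.5 kN.

R_E = 110.5 kN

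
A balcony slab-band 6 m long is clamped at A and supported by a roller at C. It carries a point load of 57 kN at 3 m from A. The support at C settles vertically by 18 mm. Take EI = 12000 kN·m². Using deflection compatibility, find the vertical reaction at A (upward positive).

Release the roller at C. Primary structure: cantilever fixed at A.
Downward deflection at the released point C due to the loads:
  point load 57 at a = 3: Pa²(3L − a)/(6EI) = 1282/EI
Flexibility coefficient — unit upward force at C: δ_{CC} = L³/(3EI) = 72/EI.
With EI = 12000 kN·m²: δ_0 = 0.10687 m and δ_{CC} = 0.006 m/kN.
Compatibility — the beam at C must follow the support down by 0.018 m: δ_0 − R_C·δ_{CC} = 0.018, so R_C = (0.10687 − 0.018)/0.006 = 14.81 kN.
Vertical equilibrium: R_A = ΣP − R_C = 57 − 14.81 = 42.19 kN.

R_A = 42.19 kN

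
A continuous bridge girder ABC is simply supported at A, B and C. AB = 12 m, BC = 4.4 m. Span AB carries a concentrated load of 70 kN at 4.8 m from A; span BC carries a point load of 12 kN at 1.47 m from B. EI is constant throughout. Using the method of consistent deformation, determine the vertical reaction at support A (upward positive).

R_A = 33.18 kN

Insert a hinge at B; M_B is the redundant, and each span becomes simply supported.
End slopes at the hinge B, treating each span as simply supported:
  span AB: point load 70 at a = 4.8: Pab(L + a)/(6LEI) = 564.5/EI
  span BC: point load 12 at a = 1.47: Pab(L + b)/(6LEI) = 14.35/EI
  relative rotation θ_0 = (564.5 + 14.35)/EI = 578.8/EI
A unit hogging moment at B produces rotation L₁/(3EI) + L₂/(3EI) = 5.467/EI.
Compatibility: M_B·(L₁+L₂)/(3EI) = θ_0, giving M_B = 105.9 kN·m (hogging).
Span AB, ΣM about A with M_B applied at B: R_B^{AB}·12 = 336 + 105.9, so R_B^{AB} = 36.82 kN and R_A = 70 − 36.82 = 33.18 kN.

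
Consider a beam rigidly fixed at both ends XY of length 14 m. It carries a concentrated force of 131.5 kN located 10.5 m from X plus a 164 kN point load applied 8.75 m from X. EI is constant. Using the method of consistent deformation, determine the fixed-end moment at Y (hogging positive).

M_Y = 595.2 kN·m

Take the two fixed-end moments M_X, M_Y as redundants; the released structure is the simple span XY.
End rotations of the released simple span under the applied load (×1/EI):
  at X: point load 131.5 at a = 10.5: Pab(L + b)/(6LEI) = 1007/EI
  at Y: point load 131.5 at a = 10.5: Pab(L + a)/(6LEI) = 1410/EI
  at X: point load 164 at a = 8.75: Pab(L + b)/(6LEI) = 1726/EI
  at Y: point load 164 at a = 8.75: Pab(L + a)/(6LEI) = 2040/EI
  θ_X0 = 2733/EI,  θ_Y0 = 3450/EI
Flexibility coefficients: a unit moment at one end gives L/(3EI) there and L/(6EI) at the far end, so f₁₁ = f₂₂ = 4.667/EI and f₁₂ = f₂₁ = 2.333/EI.
Compatibility — zero rotation at each built-in end:
  4.667 M_X + 2.333 M_Y = 2733
  2.333 M_X + 4.667 M_Y = 3450
Solving the pair gives M_X = 288.1 kN·m and M_Y = 595.2 kN·m (hogging).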